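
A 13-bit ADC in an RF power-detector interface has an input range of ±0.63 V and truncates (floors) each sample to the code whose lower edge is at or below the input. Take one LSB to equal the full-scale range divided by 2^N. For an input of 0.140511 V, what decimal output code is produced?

5009

The full-scale span is 0.63 − (-0.63) = 1.26 V. LSB = 1.26 V / 2^13 ≈ 153.8 µV.
code = ⌊(V_in − V_min)/LSB⌋ = ⌊(V_in − V_min) × 2^13 / range⌋
     = ⌊(0.140511 − (-0.63)) × 8192 / 1.26⌋ = ⌊0.770511 × 8192/1.26⌋
     = ⌊5009.545⌋ = 5009.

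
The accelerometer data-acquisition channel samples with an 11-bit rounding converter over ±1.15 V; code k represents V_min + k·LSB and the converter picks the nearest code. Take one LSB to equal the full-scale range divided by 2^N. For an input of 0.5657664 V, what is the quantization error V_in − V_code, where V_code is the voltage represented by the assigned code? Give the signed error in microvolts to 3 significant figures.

Full-scale range = 1.15 V − (-1.15 V) = 2.3 V. LSB = 2.3 V / 2^11 ≈ 1.123 mV.
Position in LSBs: (0.5657664 − (-1.15)) × 2048/2.3 = 1527.7781; rounding gives k = 1528.
V_code = -1.15 + (1528/2048) × 2.3 = 0.5660156250 V.
V_in − V_code = 0.5657664 − (0.5660156250) = −249 µV.

−249 µV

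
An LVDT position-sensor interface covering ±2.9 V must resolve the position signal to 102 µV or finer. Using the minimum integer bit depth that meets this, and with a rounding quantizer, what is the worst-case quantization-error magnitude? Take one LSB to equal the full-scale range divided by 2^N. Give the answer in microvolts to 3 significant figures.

44.3 µV

Range = 2.9 − (-2.9) = 5.8 V.
Levels needed ≥ 5.8/102 µV = 56860. 2^16 = 65536 suffices, so N_min = 16.
LSB = 5.8 V ÷ 2^16 = 5.8/65536 V = 88.501 µV.
Half an LSB is 44.3 µV.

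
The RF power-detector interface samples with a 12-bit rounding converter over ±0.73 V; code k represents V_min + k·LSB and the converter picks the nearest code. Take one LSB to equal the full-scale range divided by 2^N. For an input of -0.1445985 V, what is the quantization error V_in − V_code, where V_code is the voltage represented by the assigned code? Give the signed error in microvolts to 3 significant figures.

+118 µV

Span: 0.73 V − (-0.73 V) = 1.46 V. LSB = 1.46 V / 2^12 ≈ 356.4 µV.
(-0.1445985 − (-0.73)) / LSB = 0.5854015 × 4096/1.46 = 1642.3319. Nearest integer: k = 1642.
V_code = -0.73 + (1642/4096) × 1.46 = -0.1447167969 V.
e = -0.1445985 − (-0.1447167969) = +118 µV.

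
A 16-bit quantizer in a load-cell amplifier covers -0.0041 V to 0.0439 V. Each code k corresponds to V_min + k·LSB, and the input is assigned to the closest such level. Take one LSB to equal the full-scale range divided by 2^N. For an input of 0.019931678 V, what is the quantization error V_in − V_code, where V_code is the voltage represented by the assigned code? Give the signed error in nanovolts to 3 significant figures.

The full-scale span is 0.0439 − (-0.0041) = 0.048 V. LSB = 0.048 V / 2^16 ≈ 0.7324 µV.
(V_in − V_min)/LSB = (0.019931678 − (-0.0041)) × 65536/0.048 = 32811.2510 → nearest code k = 32811.
V_code = V_min + k × range/2^16 = -0.0041 + 32811 × 0.048/65536 = 0.019931494141 V.
Error = V_in − V_code = 0.019931678 − (0.019931494141) = +184 nV.

+184 nV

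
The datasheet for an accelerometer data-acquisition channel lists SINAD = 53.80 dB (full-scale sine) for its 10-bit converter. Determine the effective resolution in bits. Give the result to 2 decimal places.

8.64 bits

Inverting SNR = 6.02 N + 1.76: N_eff = (53.80 − 1.76)/6.02 = 8.6445.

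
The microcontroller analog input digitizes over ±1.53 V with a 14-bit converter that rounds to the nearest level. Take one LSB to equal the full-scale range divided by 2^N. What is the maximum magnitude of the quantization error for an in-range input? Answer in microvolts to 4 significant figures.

Full-scale range = 1.53 V − (-1.53 V) = 3.06 V.
LSB = 3.06 V ÷ 2^14 = 3.06/16384 V = 186.768 µV.
A rounding quantizer has |error| ≤ LSB/2 = 93.38 µV.

93.38 µV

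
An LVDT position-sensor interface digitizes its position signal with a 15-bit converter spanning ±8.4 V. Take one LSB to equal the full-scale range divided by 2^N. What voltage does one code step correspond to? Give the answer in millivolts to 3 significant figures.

Span: 8.4 V − (-8.4 V) = 16.8 V.
There are 2^15 = 32768 steps.
Step size = 16.8/32768 V = 0.513 mV.

0.513 mV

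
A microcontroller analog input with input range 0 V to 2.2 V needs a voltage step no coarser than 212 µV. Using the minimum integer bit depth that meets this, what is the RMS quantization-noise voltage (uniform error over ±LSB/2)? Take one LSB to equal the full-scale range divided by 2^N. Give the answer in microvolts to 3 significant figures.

38.8 µV

V_FS = 2.2 V.
Required number of levels: 2.2/212 µV = 10377; smallest N with 2^N ≥ that is 14.
LSB = 2.2 V / 2^14 = 134.28 µV.
V_rms = LSB/√12 = 38.8 µV.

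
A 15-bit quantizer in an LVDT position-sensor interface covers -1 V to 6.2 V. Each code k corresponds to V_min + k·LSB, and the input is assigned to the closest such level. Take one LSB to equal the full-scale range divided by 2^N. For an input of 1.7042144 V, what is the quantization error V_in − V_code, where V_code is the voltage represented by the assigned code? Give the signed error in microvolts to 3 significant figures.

+39.6 µV

Span: 6.2 V − (-1 V) = 7.2 V. LSB = 7.2 V / 2^15 ≈ 219.7 µV.
(V_in − V_min)/LSB = (1.7042144 − (-1)) × 32768/7.2 = 12307.1802 → nearest code k = 12307.
Reconstructed level: -1 + 12307 × 7.2/32768 V = 1.7041748047 V.
e = 1.7042144 − (1.7041748047) = +39.6 µV.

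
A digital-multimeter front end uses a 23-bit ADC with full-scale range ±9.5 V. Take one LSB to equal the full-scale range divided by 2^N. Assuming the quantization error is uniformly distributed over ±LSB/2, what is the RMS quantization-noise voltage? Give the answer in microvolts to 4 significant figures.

Full-scale range = 9.5 V − (-9.5 V) = 19 V.
One LSB is 19 V / 8388608 = 2.26498 µV.
σ_q = LSB/√12 = 2.26498 µV/3.4641 = 0.6538 µV.

0.6538 µV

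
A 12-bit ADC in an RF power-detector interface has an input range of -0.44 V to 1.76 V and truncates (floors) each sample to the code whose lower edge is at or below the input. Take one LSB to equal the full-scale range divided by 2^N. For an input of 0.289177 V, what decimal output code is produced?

Range = 1.76 − (-0.44) = 2.2 V. LSB = 2.2 V / 2^12 ≈ 0.5371 mV.
code = ⌊(V_in − V_min)/LSB⌋ = ⌊(V_in − V_min) × 2^12 / range⌋
     = ⌊(0.289177 − (-0.44)) × 4096 / 2.2⌋ = ⌊0.729177 × 4096/2.2⌋
     = ⌊1357.595⌋ = 1357.

1357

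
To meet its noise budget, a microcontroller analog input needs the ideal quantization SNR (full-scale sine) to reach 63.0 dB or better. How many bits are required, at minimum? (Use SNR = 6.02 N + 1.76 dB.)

11 bits

Solving 6.02 N ≥ 63.0 − 1.76: N ≥ 10.173. Round up → N = 11.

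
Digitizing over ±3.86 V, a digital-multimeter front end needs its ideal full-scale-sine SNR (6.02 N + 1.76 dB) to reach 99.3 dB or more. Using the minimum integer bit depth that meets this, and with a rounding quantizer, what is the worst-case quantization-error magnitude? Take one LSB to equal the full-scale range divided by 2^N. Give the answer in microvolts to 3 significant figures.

29.4 µV

Range = 3.86 − (-3.86) = 7.72 V.
Required N = ⌈(99.3 − 1.76)/6.02⌉ = ⌈16.203⌉ = 17.
LSB = 7.72 V ÷ 2^17 = 7.72/131072 V = 58.899 µV.
|e|_max = LSB/2 = 29.4 µV.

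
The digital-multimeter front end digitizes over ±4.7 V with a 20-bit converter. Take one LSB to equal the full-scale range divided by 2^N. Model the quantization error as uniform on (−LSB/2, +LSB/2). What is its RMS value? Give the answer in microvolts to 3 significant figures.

Range = 4.7 − (-4.7) = 9.4 V.
One LSB is 9.4 V / 1048576 = 8.9645 µV.
For a uniform distribution on [−LSB/2, +LSB/2], V_rms = LSB/√12 = 8.9645 µV/3.4641 = 2.59 µV.

2.59 µV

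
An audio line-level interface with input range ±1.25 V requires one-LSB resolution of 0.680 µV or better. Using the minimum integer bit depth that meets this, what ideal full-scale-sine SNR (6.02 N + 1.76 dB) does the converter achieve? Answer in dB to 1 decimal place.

Range = 1.25 − (-1.25) = 2.5 V.
2.5 V / 0.680 µV = 3.676e6. Since 2^21 = 2097152 and 2^22 = 4194304, N = 22.
Ideal SNR at N = 22: 6.02·22 + 1.76 = 134.2 dB.

134.2 dB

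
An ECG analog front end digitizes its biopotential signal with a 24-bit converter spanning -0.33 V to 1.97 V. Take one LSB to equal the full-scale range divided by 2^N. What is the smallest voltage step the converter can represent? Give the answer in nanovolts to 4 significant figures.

Full-scale range = 1.97 V − (-0.33 V) = 2.3 V.
There are 2^24 = 16777216 steps.
Step size = 2.3/16777216 V = 137.1 nV.

137.1 nV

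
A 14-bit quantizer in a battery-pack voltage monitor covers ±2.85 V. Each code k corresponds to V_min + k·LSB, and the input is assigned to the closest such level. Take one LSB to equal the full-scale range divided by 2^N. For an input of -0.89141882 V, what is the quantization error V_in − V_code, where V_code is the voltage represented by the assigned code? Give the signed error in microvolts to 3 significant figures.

Range = 2.85 − (-2.85) = 5.7 V. LSB = 5.7 V / 2^14 ≈ 347.9 µV.
(V_in − V_min)/LSB = (-0.89141882 − (-2.85)) × 16384/5.7 = 5629.7183 → nearest code k = 5630.
Reconstructed level: -2.85 + 5630 × 5.7/16384 V = -0.89132080078 V.
Error = V_in − V_code = -0.89141882 − (-0.89132080078) = −98.0 µV.

−98.0 µV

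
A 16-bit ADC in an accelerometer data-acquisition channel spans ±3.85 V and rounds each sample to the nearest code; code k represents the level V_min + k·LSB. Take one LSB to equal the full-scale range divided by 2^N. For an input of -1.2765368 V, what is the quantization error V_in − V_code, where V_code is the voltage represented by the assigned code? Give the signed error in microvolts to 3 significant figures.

The full-scale span is 3.85 − (-3.85) = 7.7 V. LSB = 7.7 V / 2^16 ≈ 117.5 µV.
(V_in − V_min)/LSB = (-1.2765368 − (-3.85)) × 65536/7.7 = 21903.1798 → nearest code k = 21903.
V_code = -3.85 + (21903/65536) × 7.7 = -1.2765579224 V.
e = -1.2765368 − (-1.2765579224) = +21.1 µV.

+21.1 µV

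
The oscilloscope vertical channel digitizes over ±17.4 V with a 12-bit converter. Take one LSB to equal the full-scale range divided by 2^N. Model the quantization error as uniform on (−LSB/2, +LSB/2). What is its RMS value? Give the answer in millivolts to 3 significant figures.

2.45 mV

Full-scale range = 17.4 V − (-17.4 V) = 34.8 V.
One LSB is 34.8 V / 4096 = 8.4961 mV.
RMS of a uniform error over width LSB is LSB/√12 = 2.45 mV.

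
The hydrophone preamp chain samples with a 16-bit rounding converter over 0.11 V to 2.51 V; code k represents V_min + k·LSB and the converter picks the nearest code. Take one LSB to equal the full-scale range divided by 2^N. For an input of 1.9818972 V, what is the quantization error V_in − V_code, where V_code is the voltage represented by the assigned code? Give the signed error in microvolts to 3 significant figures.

+9.99 µV

Full-scale range = 2.51 V − (0.11 V) = 2.4 V. LSB = 2.4 V / 2^16 ≈ 36.62 µV.
(1.9818972 − (0.11)) / LSB = 1.8718972 × 65536/2.4 = 51115.2729. Nearest integer: k = 51115.
V_code = V_min + k × range/2^16 = 0.11 + 51115 × 2.4/65536 = 1.9818872070 V.
e = 1.9818972 − (1.9818872070) = +9.99 µV.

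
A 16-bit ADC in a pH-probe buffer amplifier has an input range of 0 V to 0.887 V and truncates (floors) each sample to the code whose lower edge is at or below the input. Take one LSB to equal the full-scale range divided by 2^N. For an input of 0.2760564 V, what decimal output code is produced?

Range is 0.887 V. LSB = 0.887 V / 2^16 ≈ 13.53 µV.
V_in − V_min = 0.2760564 − (0) = 0.2760564 V.
Divide by LSB: 0.2760564 × 65536/0.887 = 20396.4287.
Truncating gives code 20396.

20396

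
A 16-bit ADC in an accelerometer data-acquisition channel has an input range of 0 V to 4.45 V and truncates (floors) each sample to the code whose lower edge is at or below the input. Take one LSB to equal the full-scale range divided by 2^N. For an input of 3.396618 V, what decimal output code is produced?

Full-scale range = 4.45 V. LSB = 4.45 V / 2^16 ≈ 67.90 µV.
V_in − V_min = 3.396618 − (0) = 3.396618 V.
Divide by LSB: 3.396618 × 65536/4.45 = 50022.6421.
Truncating gives code 50022.

50022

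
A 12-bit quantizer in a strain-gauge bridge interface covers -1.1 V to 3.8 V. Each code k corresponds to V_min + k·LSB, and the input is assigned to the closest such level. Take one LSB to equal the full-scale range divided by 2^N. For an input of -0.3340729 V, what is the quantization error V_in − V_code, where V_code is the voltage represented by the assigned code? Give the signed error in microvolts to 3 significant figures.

Range = 3.8 − (-1.1) = 4.9 V. LSB = 4.9 V / 2^12 ≈ 1.196 mV.
Position in LSBs: (-0.3340729 − (-1.1)) × 4096/4.9 = 640.2525; rounding gives k = 640.
V_code = V_min + k × range/2^12 = -1.1 + 640 × 4.9/4096 = -0.3343750000 V.
Error = V_in − V_code = -0.3340729 − (-0.3343750000) = +302 µV.

+302 µV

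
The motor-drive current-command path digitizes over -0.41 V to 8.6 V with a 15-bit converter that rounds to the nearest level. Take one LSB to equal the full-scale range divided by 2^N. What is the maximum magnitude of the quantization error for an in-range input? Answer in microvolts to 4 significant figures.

The full-scale span is 8.6 − (-0.41) = 9.01 V.
LSB = 9.01 V / 2^15 = 274.963 µV.
A rounding quantizer has |error| ≤ LSB/2 = 137.5 µV.

137.5 µV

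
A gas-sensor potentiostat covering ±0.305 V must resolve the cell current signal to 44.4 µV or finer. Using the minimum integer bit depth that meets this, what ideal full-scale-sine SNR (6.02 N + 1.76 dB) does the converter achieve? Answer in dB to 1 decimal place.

The full-scale span is 0.305 − (-0.305) = 0.61 V.
Need 2^N ≥ 0.61 V / 44.4 µV = 13740 → N_min = 14.
6.02(14) + 1.76 = 86.04 dB.

86.0 dB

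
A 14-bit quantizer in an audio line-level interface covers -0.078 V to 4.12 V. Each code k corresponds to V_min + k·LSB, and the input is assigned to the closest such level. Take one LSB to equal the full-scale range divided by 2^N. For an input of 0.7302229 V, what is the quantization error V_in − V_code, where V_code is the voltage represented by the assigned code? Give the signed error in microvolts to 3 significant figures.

Range = 4.12 − (-0.078) = 4.198 V. LSB = 4.198 V / 2^14 ≈ 256.2 µV.
(V_in − V_min)/LSB = (0.7302229 − (-0.078)) × 16384/4.198 = 3154.3411 → nearest code k = 3154.
V_code = -0.078 + (3154/16384) × 4.198 = 0.73013549805 V.
Error = V_in − V_code = 0.7302229 − (0.73013549805) = +87.4 µV.

+87.4 µV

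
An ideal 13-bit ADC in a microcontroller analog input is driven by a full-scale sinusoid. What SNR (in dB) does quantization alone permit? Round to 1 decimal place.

For an ideal N-bit converter with full-scale sine input, SNR = 6.02 N + 1.76 dB. SNR = 6.02 × 13 + 1.76 = 78.26 + 1.76 = 80.02 dB.

80.0 dB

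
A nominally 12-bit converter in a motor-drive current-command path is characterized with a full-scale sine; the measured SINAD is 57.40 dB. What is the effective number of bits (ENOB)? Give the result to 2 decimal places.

Inverting SNR = 6.02 N + 1.76: N_eff = (57.40 − 1.76)/6.02 = 9.2425.

9.24 bits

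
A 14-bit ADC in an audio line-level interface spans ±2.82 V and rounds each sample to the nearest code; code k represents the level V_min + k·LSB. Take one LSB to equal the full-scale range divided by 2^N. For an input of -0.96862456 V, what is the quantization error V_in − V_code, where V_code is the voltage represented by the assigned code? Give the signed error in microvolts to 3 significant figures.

Range = 2.82 − (-2.82) = 5.64 V. LSB = 5.64 V / 2^14 ≈ 344.2 µV.
(-0.96862456 − (-2.82)) / LSB = 1.85137544 × 16384/5.64 = 5378.1800. Nearest integer: k = 5378.
Reconstructed level: -2.82 + 5378 × 5.64/16384 V = -0.96868652344 V.
e = -0.96862456 − (-0.96868652344) = +62.0 µV.

+62.0 µV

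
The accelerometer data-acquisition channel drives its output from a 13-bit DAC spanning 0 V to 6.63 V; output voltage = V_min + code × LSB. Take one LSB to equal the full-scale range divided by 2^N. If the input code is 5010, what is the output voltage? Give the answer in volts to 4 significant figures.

Span = 6.63 V. LSB = 6.63 V / 2^13.
Output = V_min + (5010/8192) × range = 0 + 0.611572 × 6.63 V
      = 0 V + 4.05472 V = 4.05472 V.

4.055 V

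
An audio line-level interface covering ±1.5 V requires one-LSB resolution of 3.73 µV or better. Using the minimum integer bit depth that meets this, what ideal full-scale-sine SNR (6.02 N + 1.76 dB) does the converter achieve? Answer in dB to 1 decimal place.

122.2 dB

Range = 1.5 − (-1.5) = 3 V.
Required number of levels: 3/3.73 µV = 804290; smallest N with 2^N ≥ that is 20.
6.02(20) + 1.76 = 122.16 dB.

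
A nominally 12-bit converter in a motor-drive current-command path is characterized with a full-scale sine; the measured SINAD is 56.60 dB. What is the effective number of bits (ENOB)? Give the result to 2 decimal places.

9.11 bits

(56.60 − 1.76) / 6.02 = 54.84/6.02 = 9.1096 effective bits.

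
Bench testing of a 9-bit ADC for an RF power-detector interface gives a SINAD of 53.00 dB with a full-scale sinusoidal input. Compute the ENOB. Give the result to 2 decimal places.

8.51 bits

(53.00 − 1.76) / 6.02 = 51.24/6.02 = 8.5116 effective bits.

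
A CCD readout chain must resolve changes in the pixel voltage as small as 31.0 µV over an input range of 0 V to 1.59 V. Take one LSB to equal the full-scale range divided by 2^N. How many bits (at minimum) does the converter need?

16 bits

V_FS = 1.59 V.
Required number of levels: 1.59/31.0 µV = 51290; smallest N with 2^N ≥ that is 16.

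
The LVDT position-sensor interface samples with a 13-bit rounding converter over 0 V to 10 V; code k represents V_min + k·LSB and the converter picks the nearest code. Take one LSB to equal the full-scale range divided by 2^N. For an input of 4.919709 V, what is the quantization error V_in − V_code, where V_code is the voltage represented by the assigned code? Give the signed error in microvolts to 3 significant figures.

+275 µV

V_FS = 10 V. LSB = 10 V / 2^13 ≈ 1.221 mV.
Position in LSBs: (4.919709 − (0)) × 8192/10 = 4030.2256; rounding gives k = 4030.
V_code = 0 + (4030/8192) × 10 = 4.919433594 V.
e = 4.919709 − (4.919433594) = +275 µV.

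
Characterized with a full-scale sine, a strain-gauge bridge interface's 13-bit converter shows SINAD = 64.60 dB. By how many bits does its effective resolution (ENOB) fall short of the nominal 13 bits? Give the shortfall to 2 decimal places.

Effective bits = (64.60 − 1.76)/6.02 = 10.4385.
13 − 10.4385 = 2.56 bits below nominal.

2.56 bits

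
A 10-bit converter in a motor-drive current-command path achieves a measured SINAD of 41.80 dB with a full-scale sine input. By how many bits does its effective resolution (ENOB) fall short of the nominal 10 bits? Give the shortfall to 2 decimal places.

3.35 bits

ENOB = (SINAD − 1.76)/6.02 = (41.80 − 1.76)/6.02 = 6.6512 bits.
10 − 6.6512 = 3.35 bits below nominal.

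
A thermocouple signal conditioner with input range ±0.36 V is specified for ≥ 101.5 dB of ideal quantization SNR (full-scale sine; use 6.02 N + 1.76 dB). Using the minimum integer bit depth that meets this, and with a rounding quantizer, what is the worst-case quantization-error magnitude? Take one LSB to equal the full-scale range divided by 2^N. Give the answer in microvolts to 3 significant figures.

2.75 µV

Span: 0.36 V − (-0.36 V) = 0.72 V.
Required N = ⌈(101.5 − 1.76)/6.02⌉ = ⌈16.568⌉ = 17.
LSB = 0.72 V ÷ 2^17 = 0.72/131072 V = 5.4932 µV.
Half an LSB is 2.75 µV.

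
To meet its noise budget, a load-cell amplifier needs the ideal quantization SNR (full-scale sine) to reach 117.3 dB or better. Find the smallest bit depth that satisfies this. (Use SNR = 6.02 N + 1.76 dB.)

20 bits

6.02 N + 1.76 ≥ 117.3 gives N ≥ 19.193, so the minimum integer is 20.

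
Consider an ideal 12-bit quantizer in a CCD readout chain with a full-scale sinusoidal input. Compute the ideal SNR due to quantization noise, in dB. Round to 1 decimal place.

74.0 dB

Ideal quantization SNR: 6.02 × 12 + 1.76 dB = 74.0 dB.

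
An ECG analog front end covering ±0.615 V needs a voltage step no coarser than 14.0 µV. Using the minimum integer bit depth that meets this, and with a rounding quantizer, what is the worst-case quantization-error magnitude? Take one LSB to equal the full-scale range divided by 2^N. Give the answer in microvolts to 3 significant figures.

Span: 0.615 V − (-0.615 V) = 1.23 V.
Need 2^N ≥ 1.23 V / 14.0 µV = 87860 → N_min = 17.
One LSB is 1.23 V / 131072 = 9.3842 µV.
|e|_max = LSB/2 = 4.69 µV.

4.69 µV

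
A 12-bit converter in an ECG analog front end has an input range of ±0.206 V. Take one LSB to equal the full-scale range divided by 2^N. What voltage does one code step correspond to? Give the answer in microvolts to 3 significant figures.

101 µV

Span: 0.206 V − (-0.206 V) = 0.412 V.
There are 2^12 = 4096 steps.
LSB = 0.412 V / 2^12 = 101 µV.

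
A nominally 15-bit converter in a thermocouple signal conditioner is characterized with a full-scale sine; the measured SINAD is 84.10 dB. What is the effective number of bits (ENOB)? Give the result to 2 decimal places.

Inverting SNR = 6.02 N + 1.76: N_eff = (84.10 − 1.76)/6.02 = 13.6777.

13.68 bits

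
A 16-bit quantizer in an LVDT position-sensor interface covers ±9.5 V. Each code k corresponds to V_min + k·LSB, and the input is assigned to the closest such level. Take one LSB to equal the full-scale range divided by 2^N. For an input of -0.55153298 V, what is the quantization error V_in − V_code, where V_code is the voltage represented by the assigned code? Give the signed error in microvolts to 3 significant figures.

−111 µV

The full-scale span is 9.5 − (-9.5) = 19 V. LSB = 19 V / 2^16 ≈ 289.9 µV.
Position in LSBs: (-0.55153298 − (-9.5)) × 65536/19 = 30865.6176; rounding gives k = 30866.
V_code = V_min + k × range/2^16 = -9.5 + 30866 × 19/65536 = -0.55142211914 V.
Error = V_in − V_code = -0.55153298 − (-0.55142211914) = −111 µV.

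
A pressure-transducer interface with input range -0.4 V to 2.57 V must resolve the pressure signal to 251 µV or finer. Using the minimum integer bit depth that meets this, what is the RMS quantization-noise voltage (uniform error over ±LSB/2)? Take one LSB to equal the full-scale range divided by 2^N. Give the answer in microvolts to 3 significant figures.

52.3 µV

Full-scale range = 2.57 V − (-0.4 V) = 2.97 V.
Levels needed ≥ 2.97/251 µV = 11830. 2^14 = 16384 suffices, so N_min = 14.
LSB = 2.97 V / 2^14 = 181.27 µV.
σ_q = LSB/√12 = 181.27 µV/3.4641 = 52.3 µV.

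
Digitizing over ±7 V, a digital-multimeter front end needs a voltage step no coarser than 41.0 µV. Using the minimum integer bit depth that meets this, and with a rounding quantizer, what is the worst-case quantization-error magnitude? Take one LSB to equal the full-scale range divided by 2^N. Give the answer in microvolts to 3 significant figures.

13.4 µV

The full-scale span is 7 − (-7) = 14 V.
Levels needed ≥ 14/41.0 µV = 341500. 2^19 = 524288 suffices, so N_min = 19.
Step size = 14/524288 V = 26.703 µV.
|e|_max = LSB/2 = 13.4 µV.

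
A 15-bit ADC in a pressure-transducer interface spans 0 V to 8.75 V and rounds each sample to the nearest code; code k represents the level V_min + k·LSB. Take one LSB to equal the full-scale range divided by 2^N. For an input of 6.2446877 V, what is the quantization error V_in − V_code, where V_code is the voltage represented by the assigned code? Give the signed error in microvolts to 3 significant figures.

−48.0 µV

Range is 8.75 V. LSB = 8.75 V / 2^15 ≈ 267.0 µV.
(6.2446877 − (0)) / LSB = 6.2446877 × 32768/8.75 = 23385.8202. Nearest integer: k = 23386.
V_code = 0 + (23386/32768) × 8.75 = 6.2447357178 V.
V_in − V_code = 6.2446877 − (6.2447357178) = −48.0 µV.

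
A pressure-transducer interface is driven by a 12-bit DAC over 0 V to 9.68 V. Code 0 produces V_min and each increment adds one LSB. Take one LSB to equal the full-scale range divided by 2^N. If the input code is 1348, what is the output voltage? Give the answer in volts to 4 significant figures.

Full-scale range = 9.68 V. LSB = 9.68 V / 2^12.
Output = V_min + (1348/4096) × range = 0 + 0.329102 × 9.68 V
      = 0 V + 3.18570 V = 3.18570 V.

3.186 V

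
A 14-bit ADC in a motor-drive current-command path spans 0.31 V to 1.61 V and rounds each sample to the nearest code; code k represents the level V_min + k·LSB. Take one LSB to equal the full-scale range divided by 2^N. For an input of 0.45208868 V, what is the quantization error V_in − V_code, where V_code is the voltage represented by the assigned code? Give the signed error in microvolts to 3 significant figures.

Full-scale range = 1.61 V − (0.31 V) = 1.3 V. LSB = 1.3 V / 2^14 ≈ 79.35 µV.
Position in LSBs: (0.45208868 − (0.31)) × 16384/1.3 = 1790.7546; rounding gives k = 1791.
Reconstructed level: 0.31 + 1791 × 1.3/16384 V = 0.45210815430 V.
V_in − V_code = 0.45208868 − (0.45210815430) = −19.5 µV.

−19.5 µV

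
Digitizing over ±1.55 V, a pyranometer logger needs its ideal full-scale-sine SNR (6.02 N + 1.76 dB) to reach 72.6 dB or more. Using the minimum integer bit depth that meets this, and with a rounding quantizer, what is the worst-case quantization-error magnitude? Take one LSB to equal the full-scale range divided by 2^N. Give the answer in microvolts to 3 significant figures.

378 µV

The full-scale span is 1.55 − (-1.55) = 3.1 V.
Required N = ⌈(72.6 − 1.76)/6.02⌉ = ⌈11.767⌉ = 12.
One LSB is 3.1 V / 4096 = 0.75684 mV.
|e|_max = LSB/2 = 378 µV.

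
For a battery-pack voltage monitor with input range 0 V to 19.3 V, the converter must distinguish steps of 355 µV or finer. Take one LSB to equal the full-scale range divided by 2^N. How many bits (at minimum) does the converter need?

Full-scale range = 19.3 V.
Need 2^N ≥ 19.3 V / 355 µV = 54370 → N_min = 16.

16 bits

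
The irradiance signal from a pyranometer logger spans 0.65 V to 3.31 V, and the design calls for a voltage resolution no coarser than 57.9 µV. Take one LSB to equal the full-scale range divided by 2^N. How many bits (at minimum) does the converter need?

16 bits

The full-scale span is 3.31 − (0.65) = 2.66 V.
Need 2^N ≥ 2.66 V / 57.9 µV = 45940 → N_min = 16.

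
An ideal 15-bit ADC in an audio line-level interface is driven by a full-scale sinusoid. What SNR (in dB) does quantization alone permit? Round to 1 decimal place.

92.1 dB

Ideal quantization SNR: 6.02 × 15 + 1.76 dB = 92.1 dB.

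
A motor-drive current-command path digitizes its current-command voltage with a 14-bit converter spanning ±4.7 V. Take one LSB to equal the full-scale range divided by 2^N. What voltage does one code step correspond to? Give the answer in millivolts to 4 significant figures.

0.5737 mV

The full-scale span is 4.7 − (-4.7) = 9.4 V.
Number of codes = 2^14 = 16384.
One LSB is 9.4 V / 16384 = 0.5737 mV.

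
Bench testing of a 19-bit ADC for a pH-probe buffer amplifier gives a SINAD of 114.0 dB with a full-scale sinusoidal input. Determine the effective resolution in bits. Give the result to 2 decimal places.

18.64 bits

ENOB = (SINAD − 1.76) / 6.02 = (114.0 − 1.76) / 6.02 = 112.24 / 6.02 = 18.6445.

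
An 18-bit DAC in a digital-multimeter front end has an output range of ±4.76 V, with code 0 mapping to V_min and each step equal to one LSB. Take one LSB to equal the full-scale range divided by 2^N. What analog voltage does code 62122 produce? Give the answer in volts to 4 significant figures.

The full-scale span is 4.76 − (-4.76) = 9.52 V. LSB = 9.52 V / 2^18.
Output = V_min + (62122/262144) × range = -4.76 + 0.236977 × 9.52 V
      = -4.76 V + 2.25602 V = -2.50398 V.

-2.504 V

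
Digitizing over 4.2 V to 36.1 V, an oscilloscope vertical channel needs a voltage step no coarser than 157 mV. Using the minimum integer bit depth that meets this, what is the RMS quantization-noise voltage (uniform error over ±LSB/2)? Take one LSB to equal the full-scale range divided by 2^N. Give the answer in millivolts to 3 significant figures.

36.0 mV

Full-scale range = 36.1 V − (4.2 V) = 31.9 V.
31.9 V / 157 mV = 203.2. Since 2^7 = 128 and 2^8 = 256, N = 8.
LSB = 31.9 V / 2^8 = 124.61 mV.
RMS noise = LSB/√12 = 36.0 mV.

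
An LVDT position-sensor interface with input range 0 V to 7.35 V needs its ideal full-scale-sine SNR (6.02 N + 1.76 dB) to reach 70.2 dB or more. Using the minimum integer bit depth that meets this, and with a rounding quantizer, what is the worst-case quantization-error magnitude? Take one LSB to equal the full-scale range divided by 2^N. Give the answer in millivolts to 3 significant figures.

Range is 7.35 V.
Solving 6.02 N ≥ 70.2 − 1.76: N ≥ 11.369. Round up → N = 12.
One LSB is 7.35 V / 4096 = 1.7944 mV.
|e|_max = LSB/2 = 0.897 mV.

0.897 mV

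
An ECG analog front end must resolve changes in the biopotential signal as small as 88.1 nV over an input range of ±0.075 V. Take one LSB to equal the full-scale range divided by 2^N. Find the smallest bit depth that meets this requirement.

The full-scale span is 0.075 − (-0.075) = 0.15 V.
0.15 V / 88.1 nV = 1.703e6. Since 2^20 = 1048576 and 2^21 = 2097152, N = 21.

21 bits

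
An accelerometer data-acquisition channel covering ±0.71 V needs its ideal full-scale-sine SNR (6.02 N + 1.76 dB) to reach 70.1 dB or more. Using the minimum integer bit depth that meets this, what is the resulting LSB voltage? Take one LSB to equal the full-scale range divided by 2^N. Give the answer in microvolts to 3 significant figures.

Span: 0.71 V − (-0.71 V) = 1.42 V.
N ≥ (70.1 − 1.76)/6.02 = 11.352 → N_min = 12.
One LSB is 1.42 V / 4096 = 347 µV.

347 µV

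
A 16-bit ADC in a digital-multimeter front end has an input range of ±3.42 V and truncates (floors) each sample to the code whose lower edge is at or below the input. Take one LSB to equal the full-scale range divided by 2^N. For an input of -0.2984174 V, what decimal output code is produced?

Span: 3.42 V − (-3.42 V) = 6.84 V. LSB = 6.84 V / 2^16 ≈ 104.4 µV.
(V_in − V_min) × 2^16/range = (-0.2984174 − (-3.42)) × 65536/6.84 = 29908.777.
Floor → code = 29908.

29908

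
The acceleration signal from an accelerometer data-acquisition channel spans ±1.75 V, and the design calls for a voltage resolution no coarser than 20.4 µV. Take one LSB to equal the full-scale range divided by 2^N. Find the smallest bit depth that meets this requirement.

18 bits

Full-scale range = 1.75 V − (-1.75 V) = 3.5 V.
3.5 V / 20.4 µV = 171600. Since 2^17 = 131072 and 2^18 = 262144, N = 18.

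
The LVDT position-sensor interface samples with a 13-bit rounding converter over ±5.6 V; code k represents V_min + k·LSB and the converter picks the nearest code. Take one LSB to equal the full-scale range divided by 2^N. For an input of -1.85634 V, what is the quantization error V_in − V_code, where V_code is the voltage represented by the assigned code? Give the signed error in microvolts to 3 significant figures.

Span: 5.6 V − (-5.6 V) = 11.2 V. LSB = 11.2 V / 2^13 ≈ 1.367 mV.
Position in LSBs: (-1.85634 − (-5.6)) × 8192/11.2 = 2738.2199; rounding gives k = 2738.
V_code = -5.6 + (2738/8192) × 11.2 = -1.856640625 V.
Error = V_in − V_code = -1.85634 − (-1.856640625) = +301 µV.

+301 µV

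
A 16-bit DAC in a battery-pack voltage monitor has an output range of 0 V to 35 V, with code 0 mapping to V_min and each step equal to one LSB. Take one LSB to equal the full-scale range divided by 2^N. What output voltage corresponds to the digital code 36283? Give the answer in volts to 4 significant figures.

Full-scale range = 35 V. LSB = 35 V / 2^16.
V_out = V_min + code × LSB = 0 V + 36283 × 35 V / 65536
      = 0 + 19.3772 = 19.3772 V.

19.38 V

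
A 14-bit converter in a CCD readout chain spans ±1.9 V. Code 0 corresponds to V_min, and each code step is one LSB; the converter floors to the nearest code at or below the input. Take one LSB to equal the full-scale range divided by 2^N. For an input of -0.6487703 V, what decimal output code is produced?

5394

Full-scale range = 1.9 V − (-1.9 V) = 3.8 V. LSB = 3.8 V / 2^14 ≈ 231.9 µV.
V_in − V_min = -0.6487703 − (-1.9) = 1.2512297 V.
Divide by LSB: 1.2512297 × 16384/3.8 = 5394.7756.
Truncating gives code 5394.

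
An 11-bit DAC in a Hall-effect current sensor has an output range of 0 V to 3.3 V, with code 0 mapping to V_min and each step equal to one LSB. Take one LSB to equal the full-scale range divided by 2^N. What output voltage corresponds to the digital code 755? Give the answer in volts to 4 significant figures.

1.217 V

V_FS = 3.3 V. LSB = 3.3 V / 2^11.
V_out = 0 + 755 × (3.3/2048) V
      = 0 + 1.21655 = 1.21655 V.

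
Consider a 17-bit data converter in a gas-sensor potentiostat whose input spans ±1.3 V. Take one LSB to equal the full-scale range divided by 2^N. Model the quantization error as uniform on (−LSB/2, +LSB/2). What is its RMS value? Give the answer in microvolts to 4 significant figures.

Span: 1.3 V − (-1.3 V) = 2.6 V.
LSB = 2.6 V / 2^17 = 19.8364 µV.
For a uniform distribution on [−LSB/2, +LSB/2], V_rms = LSB/√12 = 19.8364 µV/3.4641 = 5.726 µV.

5.726 µV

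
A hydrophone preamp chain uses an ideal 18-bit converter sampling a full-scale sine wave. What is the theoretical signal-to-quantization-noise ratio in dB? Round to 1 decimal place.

SNR = 6.02·18 + 1.76 = 110.12 dB.

110.1 dB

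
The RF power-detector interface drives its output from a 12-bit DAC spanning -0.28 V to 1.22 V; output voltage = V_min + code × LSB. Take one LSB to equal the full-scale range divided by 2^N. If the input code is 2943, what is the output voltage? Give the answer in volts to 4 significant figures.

0.7978 V

Range = 1.22 − (-0.28) = 1.5 V. LSB = 1.5 V / 2^12.
Output = V_min + (2943/4096) × range = -0.28 + 0.718506 × 1.5 V
      = -0.28 + 1.07776 = 0.797759 V.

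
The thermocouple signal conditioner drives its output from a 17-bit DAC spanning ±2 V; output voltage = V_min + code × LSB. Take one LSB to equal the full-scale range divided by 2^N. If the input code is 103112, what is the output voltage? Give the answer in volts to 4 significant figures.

Span: 2 V − (-2 V) = 4 V. LSB = 4 V / 2^17.
V_out = -2 + 103112 × (4/131072) V
      = -2 V + 3.14673 V = 1.14673 V.

1.147 V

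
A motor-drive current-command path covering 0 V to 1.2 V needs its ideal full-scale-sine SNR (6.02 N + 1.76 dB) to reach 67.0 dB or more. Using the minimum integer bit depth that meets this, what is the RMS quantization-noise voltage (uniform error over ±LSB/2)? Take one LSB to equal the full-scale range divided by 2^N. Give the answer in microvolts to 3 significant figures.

V_FS = 1.2 V.
N ≥ (67.0 − 1.76)/6.02 = 10.837 → N_min = 11.
Step size = 1.2/2048 V = 0.58594 mV.
RMS noise = LSB/√12 = 169 µV.

169 µV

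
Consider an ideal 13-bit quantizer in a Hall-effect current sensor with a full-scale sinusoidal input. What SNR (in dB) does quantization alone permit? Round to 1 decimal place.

SNR = 6.02·13 + 1.76 = 80.02 dB.

80.0 dB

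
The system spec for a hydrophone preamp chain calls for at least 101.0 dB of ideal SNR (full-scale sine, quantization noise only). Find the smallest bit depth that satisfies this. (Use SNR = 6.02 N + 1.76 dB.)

17 bits

Required N = ⌈(101.0 − 1.76)/6.02⌉ = ⌈16.485⌉ = 17.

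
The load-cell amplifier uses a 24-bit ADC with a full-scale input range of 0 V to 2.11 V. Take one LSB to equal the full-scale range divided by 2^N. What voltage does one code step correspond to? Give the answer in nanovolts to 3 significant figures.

126 nV

Span = 2.11 V.
Number of codes = 2^24 = 16777216.
One LSB is 2.11 V / 16777216 = 126 nV.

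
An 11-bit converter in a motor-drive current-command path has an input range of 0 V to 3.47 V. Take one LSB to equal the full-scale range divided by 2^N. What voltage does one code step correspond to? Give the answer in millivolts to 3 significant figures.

Full-scale range = 3.47 V.
2^11 = 2048 levels.
LSB = 3.47 V ÷ 2^11 = 3.47/2048 V = 1.69 mV.

1.69 mV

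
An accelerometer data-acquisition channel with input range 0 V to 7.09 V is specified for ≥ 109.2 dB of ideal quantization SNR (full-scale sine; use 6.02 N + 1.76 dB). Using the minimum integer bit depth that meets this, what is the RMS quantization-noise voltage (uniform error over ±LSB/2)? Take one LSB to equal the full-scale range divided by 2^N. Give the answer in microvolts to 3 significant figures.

7.81 µV

Full-scale range = 7.09 V.
6.02 N + 1.76 ≥ 109.2 gives N ≥ 17.847, so the minimum integer is 18.
Step size = 7.09/262144 V = 27.046 µV.
V_rms = LSB/√12 = 7.81 µV.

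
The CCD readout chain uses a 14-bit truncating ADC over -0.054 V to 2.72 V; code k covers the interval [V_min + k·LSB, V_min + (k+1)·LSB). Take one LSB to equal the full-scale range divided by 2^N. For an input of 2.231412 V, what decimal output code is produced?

13498

The full-scale span is 2.72 − (-0.054) = 2.774 V. LSB = 2.774 V / 2^14 ≈ 169.3 µV.
code = ⌊(V_in − V_min)/LSB⌋ = ⌊(V_in − V_min) × 2^14 / range⌋
     = ⌊(2.231412 − (-0.054)) × 16384 / 2.774⌋ = ⌊2.285412 × 16384/2.774⌋
     = ⌊13498.266⌋ = 13498.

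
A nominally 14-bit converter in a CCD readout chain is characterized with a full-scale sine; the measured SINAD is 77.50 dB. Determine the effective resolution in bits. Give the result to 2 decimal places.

Inverting SNR = 6.02 N + 1.76: N_eff = (77.50 − 1.76)/6.02 = 12.5814.

12.58 bits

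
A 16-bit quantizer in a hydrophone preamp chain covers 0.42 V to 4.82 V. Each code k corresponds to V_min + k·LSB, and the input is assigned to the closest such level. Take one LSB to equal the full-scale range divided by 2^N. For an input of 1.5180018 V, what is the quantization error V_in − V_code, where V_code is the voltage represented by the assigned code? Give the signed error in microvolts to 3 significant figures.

Span: 4.82 V − (0.42 V) = 4.4 V. LSB = 4.4 V / 2^16 ≈ 67.14 µV.
(1.5180018 − (0.42)) / LSB = 1.0980018 × 65536/4.4 = 16354.2377. Nearest integer: k = 16354.
Reconstructed level: 0.42 + 16354 × 4.4/65536 V = 1.5179858398 V.
Error = V_in − V_code = 1.5180018 − (1.5179858398) = +16.0 µV.

+16.0 µV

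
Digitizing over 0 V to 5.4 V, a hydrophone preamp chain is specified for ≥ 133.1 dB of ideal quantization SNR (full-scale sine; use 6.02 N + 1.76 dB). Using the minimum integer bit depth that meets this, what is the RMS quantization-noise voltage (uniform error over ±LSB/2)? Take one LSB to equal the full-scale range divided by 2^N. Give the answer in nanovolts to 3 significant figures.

V_FS = 5.4 V.
6.02 N + 1.76 ≥ 133.1 gives N ≥ 21.817, so the minimum integer is 22.
LSB = 5.4 V ÷ 2^22 = 5.4/4194304 V = 1.2875 µV.
σ_q = LSB/√12 = 1.2875 µV/3.4641 = 372 nV.

372 nV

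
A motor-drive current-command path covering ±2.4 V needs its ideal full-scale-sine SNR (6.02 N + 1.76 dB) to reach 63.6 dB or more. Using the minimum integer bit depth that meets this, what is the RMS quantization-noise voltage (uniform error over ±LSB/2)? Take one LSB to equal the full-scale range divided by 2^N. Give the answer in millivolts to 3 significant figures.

Span: 2.4 V − (-2.4 V) = 4.8 V.
6.02 N + 1.76 ≥ 63.6 gives N ≥ 10.272, so the minimum integer is 11.
LSB = 4.8 V ÷ 2^11 = 4.8/2048 V = 2.3438 mV.
RMS noise = LSB/√12 = 0.677 mV.

0.677 mV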